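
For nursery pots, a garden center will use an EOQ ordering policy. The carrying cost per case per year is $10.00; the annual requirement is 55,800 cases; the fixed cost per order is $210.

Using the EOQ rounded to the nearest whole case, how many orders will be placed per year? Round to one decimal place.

36.4 orders per year

EOQ = √(2DS/H) = √(2 × 55,800 × 210 / 10)
    = √(2,343,600.00) ≈ 1,530.88 → Q = 1,531
Orders per year = D/Q = 55,800 / 1,531 = 36.447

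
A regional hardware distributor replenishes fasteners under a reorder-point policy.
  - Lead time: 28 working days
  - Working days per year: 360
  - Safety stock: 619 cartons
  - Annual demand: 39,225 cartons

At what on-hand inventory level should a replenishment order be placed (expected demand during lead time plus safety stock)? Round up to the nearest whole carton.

Daily demand d = 39,225 / 360 = 108.958 cartons/day
Demand during lead time = 108.958 × 28 = 3,050.83
Reorder point = 3,050.83 + 619 = 3,669.83 → round up

3,670 cartons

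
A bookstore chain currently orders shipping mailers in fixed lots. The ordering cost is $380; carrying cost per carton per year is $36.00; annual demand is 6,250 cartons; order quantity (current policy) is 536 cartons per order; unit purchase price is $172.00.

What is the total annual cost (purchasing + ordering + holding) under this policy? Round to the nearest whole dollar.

Annual ordering cost = (D/Q)·S = (6,250/536) × 380 = $4,430.97
Annual holding cost  = (Q/2)·H = (536/2) × 36 = $9,648.00
Purchase cost = D·C = 6,250 × 172 = $1,075,000.00
Total = $4,430.97 + $9,648.00 + $1,075,000.00 = $1,089,078.97

$1,089,079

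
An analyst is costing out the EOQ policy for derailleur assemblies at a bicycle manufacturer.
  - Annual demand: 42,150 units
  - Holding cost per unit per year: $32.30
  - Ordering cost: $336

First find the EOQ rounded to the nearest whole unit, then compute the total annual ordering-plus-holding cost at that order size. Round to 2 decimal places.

$30,247.17

Optimal lot size Q* = (2 × 42,150 × $336 / $32.3)^½ ≈ 936.44 → Q = 936 units
Orders/yr = 42,150/936 = 45.032; ordering cost = 45.032 × $336 = $15,130.77
Average inventory = 936/2 = 468; holding cost = 468 × $32.3 = $15,116.40
Total = $15,130.77 + $15,116.40 = $30,247.17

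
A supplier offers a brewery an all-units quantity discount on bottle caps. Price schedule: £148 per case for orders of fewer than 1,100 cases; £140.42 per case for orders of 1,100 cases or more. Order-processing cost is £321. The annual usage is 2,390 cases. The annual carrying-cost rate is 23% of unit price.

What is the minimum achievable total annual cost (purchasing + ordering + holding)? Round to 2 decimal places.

£354,064.38

H₁ = 23%×£148 = £34.0400;  H₂ = 23%×£140.42 = £32.2966
EOQ₁ = √(2×2,390×321/34.0400) = 212.31  (< 1,100, feasible at tier 1)
EOQ₂ = √(2×2,390×321/32.2966) = 217.97  (< 1,100 → use Q = 1,100 at tier-2 price)
TC(tier 1 (EOQ₁), Q≈212.3) = £360,947.05
TC(tier 2, Q≈1,100.0) = £354,064.38
Minimum at tier 2: £354,064.38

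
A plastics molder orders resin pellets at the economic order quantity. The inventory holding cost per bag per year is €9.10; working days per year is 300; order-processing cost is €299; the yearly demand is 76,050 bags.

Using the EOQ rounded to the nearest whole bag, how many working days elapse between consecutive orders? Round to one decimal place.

Optimal lot size Q* = (2 × 76,050 × €299 / €9.1)^½ ≈ 2,235.52 → Q = 2,236 bags
Days between orders = 300 / (D/Q) = 300 / 34.012 ≈ 8.821

8.8 days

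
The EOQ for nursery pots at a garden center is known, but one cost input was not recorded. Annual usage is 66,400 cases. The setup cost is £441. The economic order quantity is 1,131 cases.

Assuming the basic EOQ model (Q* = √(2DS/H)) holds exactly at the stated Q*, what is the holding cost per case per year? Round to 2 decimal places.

EOQ relation: Q² = 2DS/H, so rearrange for the unknown.
H = 2DS / Q² = 2 × 66,400 × 441 / 1,131² = 45.7838

£45.78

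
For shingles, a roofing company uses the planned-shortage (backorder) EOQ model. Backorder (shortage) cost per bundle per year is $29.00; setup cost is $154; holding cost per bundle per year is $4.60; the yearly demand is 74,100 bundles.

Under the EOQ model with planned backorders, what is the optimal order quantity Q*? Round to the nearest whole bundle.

Basic EOQ = √(2·74,100·154/4.6) = 2,227.438
Backorder adjustment √((H+b)/b) = √((4.6+29)/29) = 1.0764
Q* = 2,227.438 × 1.0764 ≈ 2,397.60

2,398 bundles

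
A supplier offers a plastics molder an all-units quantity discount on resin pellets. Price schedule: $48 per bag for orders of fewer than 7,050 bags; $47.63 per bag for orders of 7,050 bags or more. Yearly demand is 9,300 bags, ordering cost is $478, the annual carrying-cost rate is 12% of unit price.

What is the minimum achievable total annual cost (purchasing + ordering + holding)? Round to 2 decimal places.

$453,556.19

H₁ = 12%×$48 = $5.7600;  H₂ = 12%×$47.63 = $5.7156
EOQ₁ = √(2×9,300×478/5.7600) = 1,242.39  (< 7,050, feasible at tier 1)
EOQ₂ = √(2×9,300×478/5.7156) = 1,247.21  (< 7,050 → use Q = 7,050 at tier-2 price)
TC(tier 1 (EOQ₁), Q≈1,242.4) = $453,556.19
TC(tier 2, Q≈7,050.0) = $463,737.04
Minimum at tier 1 (EOQ₁): $453,556.19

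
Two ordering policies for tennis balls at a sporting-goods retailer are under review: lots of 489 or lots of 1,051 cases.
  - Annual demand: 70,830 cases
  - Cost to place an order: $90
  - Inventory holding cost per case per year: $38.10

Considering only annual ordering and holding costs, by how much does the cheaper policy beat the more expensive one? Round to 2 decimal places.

$3,735.27

For each Q, cost = (D/Q)·S + (Q/2)·H.
TC(489) = (70,830/489)×90 + (489/2)×38.1 = $22,351.65
TC(1,051) = (70,830/1,051)×90 + (1,051/2)×38.1 = $26,086.92
|ΔTC| = |$22,351.65 − $26,086.92| = $3,735.27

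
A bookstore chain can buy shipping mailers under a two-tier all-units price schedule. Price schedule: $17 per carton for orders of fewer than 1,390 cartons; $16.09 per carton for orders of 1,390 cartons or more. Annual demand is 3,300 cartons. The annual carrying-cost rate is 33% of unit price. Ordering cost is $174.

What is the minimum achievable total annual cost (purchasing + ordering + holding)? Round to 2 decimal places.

H₁ = 33%×$17 = $5.6100;  H₂ = 33%×$16.09 = $5.3097
EOQ₁ = √(2×3,300×174/5.6100) = 452.44  (< 1,390, feasible at tier 1)
EOQ₂ = √(2×3,300×174/5.3097) = 465.06  (< 1,390 → use Q = 1,390 at tier-2 price)
TC(tier 1 (EOQ₁), Q≈452.4) = $58,638.21
TC(tier 2, Q≈1,390.0) = $57,200.34
Minimum at tier 2: $57,200.34

$57,200.34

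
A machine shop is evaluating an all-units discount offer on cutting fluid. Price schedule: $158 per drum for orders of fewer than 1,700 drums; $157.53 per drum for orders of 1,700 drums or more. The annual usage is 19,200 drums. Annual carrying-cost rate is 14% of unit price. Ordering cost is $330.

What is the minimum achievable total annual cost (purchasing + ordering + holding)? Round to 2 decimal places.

$3,047,049.13

H₁ = 14%×$158 = $22.1200;  H₂ = 14%×$157.53 = $22.0542
EOQ₁ = √(2×19,200×330/22.1200) = 756.89  (< 1,700, feasible at tier 1)
EOQ₂ = √(2×19,200×330/22.0542) = 758.01  (< 1,700 → use Q = 1,700 at tier-2 price)
TC(tier 1 (EOQ₁), Q≈756.9) = $3,050,342.30
TC(tier 2, Q≈1,700.0) = $3,047,049.13
Minimum at tier 2: $3,047,049.13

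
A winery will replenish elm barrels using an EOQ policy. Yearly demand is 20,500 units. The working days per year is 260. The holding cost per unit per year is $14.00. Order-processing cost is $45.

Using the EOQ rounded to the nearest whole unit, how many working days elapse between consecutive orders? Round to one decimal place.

EOQ = √(2DS/H) = √(2 × 20,500 × 45 / 14)
    = √(131,785.71) ≈ 363.02 → Q = 363 units
T = Q/D × 260 days = 363/20,500 × 260 = 4.604 days

4.6 days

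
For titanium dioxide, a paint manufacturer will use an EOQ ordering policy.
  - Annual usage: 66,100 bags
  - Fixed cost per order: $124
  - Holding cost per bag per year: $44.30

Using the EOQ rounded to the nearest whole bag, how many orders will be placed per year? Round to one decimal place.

Optimal lot size Q* = (2 × 66,100 × $124 / $44.3)^½ ≈ 608.31 → Q = 608
Orders per year = D/Q = 66,100 / 608 = 108.717

108.7 orders per year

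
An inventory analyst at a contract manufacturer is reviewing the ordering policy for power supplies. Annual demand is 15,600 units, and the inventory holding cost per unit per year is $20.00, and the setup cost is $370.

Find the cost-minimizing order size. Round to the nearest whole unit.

760 units

Optimal lot size Q* = (2 × 15,600 × $370 / $20)^½ ≈ 759.74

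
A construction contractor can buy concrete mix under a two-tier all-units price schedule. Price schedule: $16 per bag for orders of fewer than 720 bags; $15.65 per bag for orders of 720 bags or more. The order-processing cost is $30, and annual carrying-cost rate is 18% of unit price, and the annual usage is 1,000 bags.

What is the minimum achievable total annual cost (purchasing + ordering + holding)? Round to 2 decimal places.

$16,415.69

H₁ = 18%×$16 = $2.8800;  H₂ = 18%×$15.65 = $2.8170
EOQ₁ = √(2×1,000×30/2.8800) = 144.34  (< 720, feasible at tier 1)
EOQ₂ = √(2×1,000×30/2.8170) = 145.94  (< 720 → use Q = 720 at tier-2 price)
TC(tier 1 (EOQ₁), Q≈144.3) = $16,415.69
TC(tier 2, Q≈720.0) = $16,705.79
Minimum at tier 1 (EOQ₁): $16,415.69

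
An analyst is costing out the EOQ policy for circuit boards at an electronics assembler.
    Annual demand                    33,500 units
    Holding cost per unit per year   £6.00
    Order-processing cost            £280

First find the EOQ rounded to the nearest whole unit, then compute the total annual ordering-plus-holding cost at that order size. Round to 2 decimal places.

£10,609.43

EOQ = √(2DS/H) = √(2 × 33,500 × 280 / 6)
    = √(3,126,666.67) ≈ 1,768.24 → Q = 1,768 units
Orders/yr = 33,500/1,768 = 18.948; ordering cost = 18.948 × £280 = £5,305.43
Average inventory = 1,768/2 = 884; holding cost = 884 × £6 = £5,304.00
Total = £5,305.43 + £5,304.00 = £10,609.43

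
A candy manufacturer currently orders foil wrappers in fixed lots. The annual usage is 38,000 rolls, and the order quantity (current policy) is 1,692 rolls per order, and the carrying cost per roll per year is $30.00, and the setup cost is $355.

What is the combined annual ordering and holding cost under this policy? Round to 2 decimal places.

$33,352.81

Orders/yr = 38,000/1,692 = 22.459; ordering cost = 22.459 × $355 = $7,972.81
Average inventory = 1,692/2 = 846; holding cost = 846 × $30 = $25,380.00
Total = $7,972.81 + $25,380.00 = $33,352.81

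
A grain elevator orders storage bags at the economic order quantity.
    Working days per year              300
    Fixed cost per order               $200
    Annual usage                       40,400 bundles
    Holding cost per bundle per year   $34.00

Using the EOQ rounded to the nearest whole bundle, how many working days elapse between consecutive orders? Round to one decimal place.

2DS/H = 2·40,400·200/34 = 475,294.12
EOQ = √475,294.12 ≈ 689.42 → Q = 689 bundles
Days between orders = 300 / (D/Q) = 300 / 58.636 ≈ 5.116

5.1 days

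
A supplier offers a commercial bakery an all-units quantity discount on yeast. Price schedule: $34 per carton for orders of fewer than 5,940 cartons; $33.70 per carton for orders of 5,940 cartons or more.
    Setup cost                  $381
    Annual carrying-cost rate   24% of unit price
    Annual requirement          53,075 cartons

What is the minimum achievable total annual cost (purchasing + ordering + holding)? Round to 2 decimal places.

H₁ = 24%×$34 = $8.1600;  H₂ = 24%×$33.70 = $8.0880
EOQ₁ = √(2×53,075×381/8.1600) = 2,226.27  (< 5,940, feasible at tier 1)
EOQ₂ = √(2×53,075×381/8.0880) = 2,236.16  (< 5,940 → use Q = 5,940 at tier-2 price)
TC(tier 1 (EOQ₁), Q≈2,226.3) = $1,822,716.35
TC(tier 2, Q≈5,940.0) = $1,816,053.17
Minimum at tier 2: $1,816,053.17

$1,816,053.17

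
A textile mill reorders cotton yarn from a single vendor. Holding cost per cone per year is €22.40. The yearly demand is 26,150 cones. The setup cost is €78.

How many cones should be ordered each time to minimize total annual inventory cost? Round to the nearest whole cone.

2DS/H = 2·26,150·78/22.4 = 182,116.07
EOQ = √182,116.07 ≈ 426.75

427 cones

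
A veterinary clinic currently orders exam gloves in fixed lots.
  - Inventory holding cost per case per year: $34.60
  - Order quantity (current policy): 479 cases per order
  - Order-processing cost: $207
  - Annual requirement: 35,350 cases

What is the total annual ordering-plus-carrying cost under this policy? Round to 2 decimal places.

$23,563.21

Annual ordering cost = (D/Q)·S = (35,350/479) × 207 = $15,276.51
Annual holding cost  = (Q/2)·H = (479/2) × 34.6 = $8,286.70
Total = $15,276.51 + $8,286.70 = $23,563.21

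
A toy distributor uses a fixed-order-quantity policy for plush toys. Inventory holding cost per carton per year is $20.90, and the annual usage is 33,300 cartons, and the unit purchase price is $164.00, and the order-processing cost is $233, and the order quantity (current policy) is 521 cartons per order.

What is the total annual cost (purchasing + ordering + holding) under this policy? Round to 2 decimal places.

Orders/yr = 33,300/521 = 63.916; ordering cost = 63.916 × $233 = $14,892.32
Average inventory = 521/2 = 260.5; holding cost = 260.5 × $20.9 = $5,444.45
Purchase cost = D·C = 33,300 × 164 = $5,461,200.00
Total = $14,892.32 + $5,444.45 + $5,461,200.00 = $5,481,536.77

$5,481,536.77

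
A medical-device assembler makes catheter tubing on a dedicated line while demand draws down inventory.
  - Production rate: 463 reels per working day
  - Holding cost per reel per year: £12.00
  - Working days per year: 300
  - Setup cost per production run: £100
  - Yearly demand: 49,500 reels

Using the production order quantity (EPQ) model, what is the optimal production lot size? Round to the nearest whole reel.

d = 49,500/300 = 165.0000 reels/day;  effective holding cost H(1 − d/p) = 12·(1 − 165.0000/463) = 7.72354
Q* = √(2DS / H_eff) = √(2·49,500·100 / 7.72354) ≈ 1,132.16

1,132 reels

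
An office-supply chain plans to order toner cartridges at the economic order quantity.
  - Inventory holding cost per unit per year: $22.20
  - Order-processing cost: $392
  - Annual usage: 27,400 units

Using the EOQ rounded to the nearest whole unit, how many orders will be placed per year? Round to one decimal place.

EOQ = √(2DS/H) = √(2 × 27,400 × 392 / 22.2)
    = √(967,639.64) ≈ 983.69 → Q = 984
N = D/Q = 27,400/984 ≈ 27.846 orders/yr

27.8 orders per year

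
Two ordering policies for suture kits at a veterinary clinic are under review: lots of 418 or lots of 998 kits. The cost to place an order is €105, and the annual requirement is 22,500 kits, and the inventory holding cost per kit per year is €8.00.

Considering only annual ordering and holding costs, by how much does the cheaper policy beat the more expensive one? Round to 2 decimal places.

€964.68

TC(Q) = (D/Q)S + (Q/2)H
TC(418) = (22,500/418)×105 + (418/2)×8 = €7,323.91
TC(998) = (22,500/998)×105 + (998/2)×8 = €6,359.23
Cheaper: Q = 998.  Difference = €964.68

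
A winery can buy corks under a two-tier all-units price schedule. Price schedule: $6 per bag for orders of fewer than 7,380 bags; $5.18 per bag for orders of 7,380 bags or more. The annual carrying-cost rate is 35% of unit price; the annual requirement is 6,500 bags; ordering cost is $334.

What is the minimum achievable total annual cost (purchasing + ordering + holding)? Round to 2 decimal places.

H₁ = 35%×$6 = $2.1000;  H₂ = 35%×$5.18 = $1.8130
EOQ₁ = √(2×6,500×334/2.1000) = 1,437.92  (< 7,380, feasible at tier 1)
EOQ₂ = √(2×6,500×334/1.8130) = 1,547.55  (< 7,380 → use Q = 7,380 at tier-2 price)
TC(tier 1 (EOQ₁), Q≈1,437.9) = $42,019.64
TC(tier 2, Q≈7,380.0) = $40,654.14
Minimum at tier 2: $40,654.14

$40,654.14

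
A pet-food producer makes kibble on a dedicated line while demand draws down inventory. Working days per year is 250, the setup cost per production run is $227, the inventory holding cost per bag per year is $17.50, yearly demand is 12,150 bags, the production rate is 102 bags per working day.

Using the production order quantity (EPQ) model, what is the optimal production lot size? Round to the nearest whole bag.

776 bags

d = 12,150/250 = 48.6000 bags/day;  effective holding cost H(1 − d/p) = 17.5·(1 − 48.6000/102) = 9.16176
Q* = √(2DS / H_eff) = √(2·12,150·227 / 9.16176) ≈ 775.94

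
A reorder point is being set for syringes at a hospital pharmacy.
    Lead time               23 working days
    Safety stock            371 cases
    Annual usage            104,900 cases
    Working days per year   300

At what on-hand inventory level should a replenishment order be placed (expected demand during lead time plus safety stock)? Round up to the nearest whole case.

8,414 cases

Daily demand d = 104,900 / 300 = 349.667 cases/day
Demand during lead time = 349.667 × 23 = 8,042.33
Reorder point = 8,042.33 + 371 = 8,413.33 → round up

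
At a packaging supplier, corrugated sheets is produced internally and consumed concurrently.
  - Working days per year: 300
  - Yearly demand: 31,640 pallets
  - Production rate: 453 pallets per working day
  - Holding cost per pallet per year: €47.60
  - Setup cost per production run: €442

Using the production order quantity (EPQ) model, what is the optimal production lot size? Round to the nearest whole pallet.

d = 31,640/300 = 105.4667 pallets/day;  effective holding cost H(1 − d/p) = 47.6·(1 − 105.4667/453) = 36.51785
Q* = √(2DS / H_eff) = √(2·31,640·442 / 36.51785) ≈ 875.17

875 pallets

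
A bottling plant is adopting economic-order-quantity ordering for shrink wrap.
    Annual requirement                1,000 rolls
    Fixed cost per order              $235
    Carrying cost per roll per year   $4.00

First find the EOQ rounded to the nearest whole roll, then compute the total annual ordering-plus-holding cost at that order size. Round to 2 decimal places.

$1,371.13

Optimal lot size Q* = (2 × 1,000 × $235 / $4)^½ ≈ 342.78 → Q = 343 rolls
Annual ordering cost = (D/Q)·S = (1,000/343) × 235 = $685.13
Annual holding cost  = (Q/2)·H = (343/2) × 4 = $686.00
Total = $685.13 + $686.00 = $1,371.13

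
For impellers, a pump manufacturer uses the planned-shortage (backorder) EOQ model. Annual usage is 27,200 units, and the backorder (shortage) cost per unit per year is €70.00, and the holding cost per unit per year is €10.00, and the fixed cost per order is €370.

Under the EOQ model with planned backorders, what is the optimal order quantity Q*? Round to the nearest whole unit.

Q* = √(2DS/H) · √((H + b)/b)
   = √(2 × 27,200 × 370 / 10) · √((10 + 70) / 70)
   = 1,418.732 × 1.0690 ≈ 1,516.69

1,517 units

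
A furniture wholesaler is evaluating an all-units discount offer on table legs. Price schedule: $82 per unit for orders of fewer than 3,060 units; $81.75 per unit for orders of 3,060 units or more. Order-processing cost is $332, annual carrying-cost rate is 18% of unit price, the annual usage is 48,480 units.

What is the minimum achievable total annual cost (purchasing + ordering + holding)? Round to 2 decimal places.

H₁ = 18%×$82 = $14.7600;  H₂ = 18%×$81.75 = $14.7150
EOQ₁ = √(2×48,480×332/14.7600) = 1,476.80  (< 3,060, feasible at tier 1)
EOQ₂ = √(2×48,480×332/14.7150) = 1,479.06  (< 3,060 → use Q = 3,060 at tier-2 price)
TC(tier 1 (EOQ₁), Q≈1,476.8) = $3,997,157.59
TC(tier 2, Q≈3,060.0) = $3,991,013.87
Minimum at tier 2: $3,991,013.87

$3,991,013.87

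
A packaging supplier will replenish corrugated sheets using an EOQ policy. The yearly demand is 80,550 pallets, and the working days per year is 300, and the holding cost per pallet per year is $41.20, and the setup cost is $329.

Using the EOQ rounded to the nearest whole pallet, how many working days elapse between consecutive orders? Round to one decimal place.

2DS/H = 2·80,550·329/41.2 = 1,286,453.88
EOQ = √1,286,453.88 ≈ 1,134.22 → Q = 1,134 pallets
T = Q/D × 300 days = 1,134/80,550 × 300 = 4.223 days

4.2 days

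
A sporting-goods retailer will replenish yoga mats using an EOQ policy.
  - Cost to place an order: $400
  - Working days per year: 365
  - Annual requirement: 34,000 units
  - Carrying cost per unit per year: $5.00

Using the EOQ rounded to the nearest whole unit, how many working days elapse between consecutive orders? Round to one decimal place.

2DS/H = 2·34,000·400/5 = 5,440,000.00
EOQ = √5,440,000.00 ≈ 2,332.38 → Q = 2,332 units
Days between orders = 365 / (D/Q) = 365 / 14.580 ≈ 25.035

25.0 days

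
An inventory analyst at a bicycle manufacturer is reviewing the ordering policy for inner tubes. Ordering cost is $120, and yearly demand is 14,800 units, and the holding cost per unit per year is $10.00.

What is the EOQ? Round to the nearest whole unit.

596 units

Optimal lot size Q* = (2 × 14,800 × $120 / $10)^½ ≈ 595.99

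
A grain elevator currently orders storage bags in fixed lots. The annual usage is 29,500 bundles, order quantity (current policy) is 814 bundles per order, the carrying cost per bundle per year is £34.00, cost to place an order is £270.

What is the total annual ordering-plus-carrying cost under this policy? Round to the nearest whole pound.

£23,623

Annual ordering cost = (D/Q)·S = (29,500/814) × 270 = £9,785.01
Annual holding cost  = (Q/2)·H = (814/2) × 34 = £13,838.00
Total = £9,785.01 + £13,838.00 = £23,623.01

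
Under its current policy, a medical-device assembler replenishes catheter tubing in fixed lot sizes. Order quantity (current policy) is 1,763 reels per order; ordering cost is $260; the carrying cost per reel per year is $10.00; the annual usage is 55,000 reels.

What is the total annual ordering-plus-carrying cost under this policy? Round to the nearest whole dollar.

Annual ordering cost = (D/Q)·S = (55,000/1,763) × 260 = $8,111.17
Annual holding cost  = (Q/2)·H = (1,763/2) × 10 = $8,815.00
Total = $8,111.17 + $8,815.00 = $16,926.17

$16,926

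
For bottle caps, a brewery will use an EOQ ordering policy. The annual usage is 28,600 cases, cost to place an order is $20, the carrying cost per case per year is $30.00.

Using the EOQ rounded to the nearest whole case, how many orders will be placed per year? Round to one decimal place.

Q* = √(2·D·S / H) = √(2·28,600·20 / 30) = √38,133.3 ≈ 195.28 → Q = 195
N = D/Q = 28,600/195 ≈ 146.667 orders/yr

146.7 orders per year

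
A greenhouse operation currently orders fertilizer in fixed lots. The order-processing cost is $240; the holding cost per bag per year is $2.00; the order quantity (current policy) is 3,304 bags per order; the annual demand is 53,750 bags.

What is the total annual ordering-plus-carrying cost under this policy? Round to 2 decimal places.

$7,208.36

Annual ordering cost = (D/Q)·S = (53,750/3,304) × 240 = $3,904.36
Annual holding cost  = (Q/2)·H = (3,304/2) × 2 = $3,304.00
Total = $3,904.36 + $3,304.00 = $7,208.36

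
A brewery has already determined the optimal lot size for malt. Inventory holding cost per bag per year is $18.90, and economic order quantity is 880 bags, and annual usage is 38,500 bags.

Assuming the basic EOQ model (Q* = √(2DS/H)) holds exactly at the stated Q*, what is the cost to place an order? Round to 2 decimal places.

Since Q* = (2DS/H)^½, squaring gives Q*²·H = 2DS.
S = Q²H / (2D) = 880² × 18.9 / (2 × 38,500) = 190.0800

$190.08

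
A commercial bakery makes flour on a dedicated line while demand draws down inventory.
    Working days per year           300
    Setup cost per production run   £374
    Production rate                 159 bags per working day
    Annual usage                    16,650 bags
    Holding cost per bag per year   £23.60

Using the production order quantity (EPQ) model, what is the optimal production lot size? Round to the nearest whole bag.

Daily demand d = 16,650/300 = 55.500; p = 159; 1 − d/p = 0.65094
EPQ = √(2DS / (H(1 − d/p)))
    = √(2 × 16,650 × 374 / (23.6 × 0.65094)) ≈ 900.39

900 bags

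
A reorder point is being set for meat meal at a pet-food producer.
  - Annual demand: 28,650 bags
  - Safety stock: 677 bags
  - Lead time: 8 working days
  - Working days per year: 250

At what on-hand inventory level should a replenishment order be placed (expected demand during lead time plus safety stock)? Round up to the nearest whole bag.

Daily demand d = 28,650 / 250 = 114.600 bags/day
Demand during lead time = 114.600 × 8 = 916.80
Reorder point = 916.80 + 677 = 1,593.80 → round up

1,594 bags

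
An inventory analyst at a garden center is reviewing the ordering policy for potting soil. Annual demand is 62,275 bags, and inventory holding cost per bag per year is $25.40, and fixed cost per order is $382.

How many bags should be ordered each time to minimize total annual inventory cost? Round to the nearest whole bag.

EOQ = √(2DS/H) = √(2 × 62,275 × 382 / 25.4)
    = √(1,873,153.54) ≈ 1,368.63

1,369 bags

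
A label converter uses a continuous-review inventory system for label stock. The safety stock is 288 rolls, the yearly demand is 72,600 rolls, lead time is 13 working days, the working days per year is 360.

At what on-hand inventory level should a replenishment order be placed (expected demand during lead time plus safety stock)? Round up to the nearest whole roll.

2,910 rolls

Daily demand d = 72,600 / 360 = 201.667 rolls/day
Demand during lead time = 201.667 × 13 = 2,621.67
Reorder point = 2,621.67 + 288 = 2,909.67 → round up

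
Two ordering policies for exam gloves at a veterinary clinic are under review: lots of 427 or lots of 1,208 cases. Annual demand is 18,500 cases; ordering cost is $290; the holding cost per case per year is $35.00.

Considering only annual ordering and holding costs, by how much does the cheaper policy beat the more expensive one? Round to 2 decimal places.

For each Q, cost = (D/Q)·S + (Q/2)·H.
TC(427) = (18,500/427)×290 + (427/2)×35 = $20,036.90
TC(1,208) = (18,500/1,208)×290 + (1,208/2)×35 = $25,581.23
|ΔTC| = |$20,036.90 − $25,581.23| = $5,544.32

$5,544.32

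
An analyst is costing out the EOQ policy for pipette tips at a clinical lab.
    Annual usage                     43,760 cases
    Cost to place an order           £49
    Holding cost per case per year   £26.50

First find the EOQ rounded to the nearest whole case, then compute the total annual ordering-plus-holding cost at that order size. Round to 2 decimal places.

£10,660.43

EOQ = √(2DS/H) = √(2 × 43,760 × 49 / 26.5)
    = √(161,829.43) ≈ 402.28 → Q = 402 cases
Orders/yr = 43,760/402 = 108.856; ordering cost = 108.856 × £49 = £5,333.93
Average inventory = 402/2 = 201; holding cost = 201 × £26.5 = £5,326.50
Total = £5,333.93 + £5,326.50 = £10,660.43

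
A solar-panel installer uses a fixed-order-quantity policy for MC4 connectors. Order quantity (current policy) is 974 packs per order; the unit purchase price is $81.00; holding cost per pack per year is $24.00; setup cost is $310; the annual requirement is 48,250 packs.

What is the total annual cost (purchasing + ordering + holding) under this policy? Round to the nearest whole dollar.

$3,935,295

Orders/yr = 48,250/974 = 49.538; ordering cost = 49.538 × $310 = $15,356.78
Average inventory = 974/2 = 487; holding cost = 487 × $24 = $11,688.00
Purchase cost = D·C = 48,250 × 81 = $3,908,250.00
Total = $15,356.78 + $11,688.00 + $3,908,250.00 = $3,935,294.78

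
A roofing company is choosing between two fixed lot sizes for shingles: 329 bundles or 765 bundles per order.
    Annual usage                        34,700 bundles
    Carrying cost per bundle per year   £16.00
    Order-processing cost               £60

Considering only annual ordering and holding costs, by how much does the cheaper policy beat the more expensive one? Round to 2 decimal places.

TC(Q) = (D/Q)S + (Q/2)H
TC(329) = (34,700/329)×60 + (329/2)×16 = £8,960.27
TC(765) = (34,700/765)×60 + (765/2)×16 = £8,841.57
Cheaper: Q = 765.  Difference = £118.70

£118.70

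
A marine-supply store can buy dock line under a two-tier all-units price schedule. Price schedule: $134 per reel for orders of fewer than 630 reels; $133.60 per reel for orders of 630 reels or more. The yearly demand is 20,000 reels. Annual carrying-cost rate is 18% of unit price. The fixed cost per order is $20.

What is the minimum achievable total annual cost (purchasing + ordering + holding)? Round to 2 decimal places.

H₁ = 18%×$134 = $24.1200;  H₂ = 18%×$133.60 = $24.0480
EOQ₁ = √(2×20,000×20/24.1200) = 182.12  (< 630, feasible at tier 1)
EOQ₂ = √(2×20,000×20/24.0480) = 182.39  (< 630 → use Q = 630 at tier-2 price)
TC(tier 1 (EOQ₁), Q≈182.1) = $2,684,392.72
TC(tier 2, Q≈630.0) = $2,680,210.04
Minimum at tier 2: $2,680,210.04

$2,680,210.04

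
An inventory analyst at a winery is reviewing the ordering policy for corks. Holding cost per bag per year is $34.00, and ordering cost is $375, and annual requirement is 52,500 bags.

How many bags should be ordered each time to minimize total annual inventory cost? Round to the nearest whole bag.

1,076 bags

2DS/H = 2·52,500·375/34 = 1,158,088.24
EOQ = √1,158,088.24 ≈ 1,076.15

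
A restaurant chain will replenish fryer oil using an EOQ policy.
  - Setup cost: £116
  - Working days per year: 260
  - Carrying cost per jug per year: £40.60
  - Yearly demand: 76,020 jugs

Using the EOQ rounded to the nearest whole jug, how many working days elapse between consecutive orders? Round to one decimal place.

2.3 days

Q* = √(2·D·S / H) = √(2·76,020·116 / 40.6) = √434,400.0 ≈ 659.09 → Q = 659 jugs
T = Q/D × 260 days = 659/76,020 × 260 = 2.254 days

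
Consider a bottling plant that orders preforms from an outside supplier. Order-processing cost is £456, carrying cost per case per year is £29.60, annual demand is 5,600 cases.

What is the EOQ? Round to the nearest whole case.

Q* = √(2·D·S / H) = √(2·5,600·456 / 29.6) = √172,540.5 ≈ 415.38

415 cases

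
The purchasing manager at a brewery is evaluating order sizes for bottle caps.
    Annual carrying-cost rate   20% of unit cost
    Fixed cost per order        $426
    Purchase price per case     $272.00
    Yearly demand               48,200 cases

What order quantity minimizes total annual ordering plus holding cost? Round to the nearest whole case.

869 cases

Holding cost per case per year: H = 20% × $272 = $54.4000
2DS/H = 2·48,200·426/54.4 = 754,897.06
EOQ = √754,897.06 ≈ 868.85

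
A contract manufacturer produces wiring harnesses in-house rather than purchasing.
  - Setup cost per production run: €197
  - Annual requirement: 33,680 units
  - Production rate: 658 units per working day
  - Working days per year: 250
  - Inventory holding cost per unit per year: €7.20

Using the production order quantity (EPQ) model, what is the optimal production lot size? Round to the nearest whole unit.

1,522 units

Daily demand d = 33,680/250 = 134.720; p = 658; 1 − d/p = 0.79526
EPQ = √(2DS / (H(1 − d/p)))
    = √(2 × 33,680 × 197 / (7.2 × 0.79526)) ≈ 1,522.35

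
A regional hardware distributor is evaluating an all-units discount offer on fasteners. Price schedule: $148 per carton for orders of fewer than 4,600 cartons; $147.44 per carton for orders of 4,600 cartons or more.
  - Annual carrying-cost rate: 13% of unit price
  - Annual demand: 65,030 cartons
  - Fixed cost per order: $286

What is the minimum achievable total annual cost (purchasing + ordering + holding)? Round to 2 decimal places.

H₁ = 13%×$148 = $19.2400;  H₂ = 13%×$147.44 = $19.1672
EOQ₁ = √(2×65,030×286/19.2400) = 1,390.44  (< 4,600, feasible at tier 1)
EOQ₂ = √(2×65,030×286/19.1672) = 1,393.08  (< 4,600 → use Q = 4,600 at tier-2 price)
TC(tier 1 (EOQ₁), Q≈1,390.4) = $9,651,192.07
TC(tier 2, Q≈4,600.0) = $9,636,150.93
Minimum at tier 2: $9,636,150.93

$9,636,150.93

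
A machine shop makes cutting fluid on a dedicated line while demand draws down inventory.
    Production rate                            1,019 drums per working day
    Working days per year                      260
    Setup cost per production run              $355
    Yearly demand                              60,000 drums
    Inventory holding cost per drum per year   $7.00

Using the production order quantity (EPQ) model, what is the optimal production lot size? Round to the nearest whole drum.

2,805 drums

Daily demand d = 60,000/260 = 230.769; p = 1019; 1 − d/p = 0.77353
EPQ = √(2DS / (H(1 − d/p)))
    = √(2 × 60,000 × 355 / (7 × 0.77353)) ≈ 2,804.89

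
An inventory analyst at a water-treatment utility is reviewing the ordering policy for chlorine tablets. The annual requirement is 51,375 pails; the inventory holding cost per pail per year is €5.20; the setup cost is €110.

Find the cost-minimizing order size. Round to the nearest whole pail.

EOQ = √(2DS/H) = √(2 × 51,375 × 110 / 5.2)
    = √(2,173,557.69) ≈ 1,474.30

1,474 pails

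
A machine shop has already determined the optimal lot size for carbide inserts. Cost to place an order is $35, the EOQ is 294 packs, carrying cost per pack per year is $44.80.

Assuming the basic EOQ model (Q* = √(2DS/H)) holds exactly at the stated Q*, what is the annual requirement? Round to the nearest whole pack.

55,319 packs per year

EOQ relation: Q² = 2DS/H, so rearrange for the unknown.
D = Q²H / (2S) = 294² × 44.8 / (2 × 35) = 55,319.04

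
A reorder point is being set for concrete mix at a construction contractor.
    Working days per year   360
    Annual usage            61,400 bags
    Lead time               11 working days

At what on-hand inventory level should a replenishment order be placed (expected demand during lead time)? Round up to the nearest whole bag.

1,877 bags

Daily demand d = 61,400 / 360 = 170.556 bags/day
Demand during lead time = 170.556 × 11 = 1,876.11
Reorder point = 1,876.11 → round up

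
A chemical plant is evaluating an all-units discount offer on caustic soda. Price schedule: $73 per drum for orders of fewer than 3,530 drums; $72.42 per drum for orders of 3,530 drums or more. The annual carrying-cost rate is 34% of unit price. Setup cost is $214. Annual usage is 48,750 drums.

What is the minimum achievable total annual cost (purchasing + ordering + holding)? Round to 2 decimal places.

H₁ = 34%×$73 = $24.8200;  H₂ = 34%×$72.42 = $24.6228
EOQ₁ = √(2×48,750×214/24.8200) = 916.87  (< 3,530, feasible at tier 1)
EOQ₂ = √(2×48,750×214/24.6228) = 920.54  (< 3,530 → use Q = 3,530 at tier-2 price)
TC(tier 1 (EOQ₁), Q≈916.9) = $3,581,506.74
TC(tier 2, Q≈3,530.0) = $3,576,889.62
Minimum at tier 2: $3,576,889.62

$3,576,889.62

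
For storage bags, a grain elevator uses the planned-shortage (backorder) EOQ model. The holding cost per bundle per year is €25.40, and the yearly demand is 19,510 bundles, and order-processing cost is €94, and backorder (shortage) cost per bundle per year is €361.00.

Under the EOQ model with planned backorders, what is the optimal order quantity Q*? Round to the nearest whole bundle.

Q* = √(2DS/H) · √((H + b)/b)
   = √(2 × 19,510 × 94 / 25.4) · √((25.4 + 361) / 361)
   = 380.006 × 1.0346 ≈ 393.15

393 bundles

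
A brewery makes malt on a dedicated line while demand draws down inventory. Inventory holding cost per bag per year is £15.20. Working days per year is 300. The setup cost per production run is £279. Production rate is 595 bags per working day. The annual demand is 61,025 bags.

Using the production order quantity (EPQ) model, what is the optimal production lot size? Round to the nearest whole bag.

1,845 bags

Daily demand d = 61,025/300 = 203.417; p = 595; 1 − d/p = 0.65812
EPQ = √(2DS / (H(1 − d/p)))
    = √(2 × 61,025 × 279 / (15.2 × 0.65812)) ≈ 1,845.00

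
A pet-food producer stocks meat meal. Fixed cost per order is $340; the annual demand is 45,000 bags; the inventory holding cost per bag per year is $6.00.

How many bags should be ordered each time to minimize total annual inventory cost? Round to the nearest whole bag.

2DS/H = 2·45,000·340/6 = 5,100,000.00
EOQ = √5,100,000.00 ≈ 2,258.32

2,258 bags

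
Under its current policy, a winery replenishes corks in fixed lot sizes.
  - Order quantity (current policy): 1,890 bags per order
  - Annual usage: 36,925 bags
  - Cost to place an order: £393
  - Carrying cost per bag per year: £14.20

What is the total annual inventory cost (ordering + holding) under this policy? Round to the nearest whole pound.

£21,097

Annual ordering cost = (D/Q)·S = (36,925/1,890) × 393 = £7,678.06
Annual holding cost  = (Q/2)·H = (1,890/2) × 14.2 = £13,419.00
Total = £7,678.06 + £13,419.00 = £21,097.06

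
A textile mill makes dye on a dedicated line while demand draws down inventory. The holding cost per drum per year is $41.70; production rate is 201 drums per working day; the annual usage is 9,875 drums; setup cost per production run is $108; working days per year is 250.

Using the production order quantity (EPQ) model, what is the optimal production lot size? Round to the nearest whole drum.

Daily demand d = 9,875/250 = 39.500; p = 201; 1 − d/p = 0.80348
EPQ = √(2DS / (H(1 − d/p)))
    = √(2 × 9,875 × 108 / (41.7 × 0.80348)) ≈ 252.31

252 drums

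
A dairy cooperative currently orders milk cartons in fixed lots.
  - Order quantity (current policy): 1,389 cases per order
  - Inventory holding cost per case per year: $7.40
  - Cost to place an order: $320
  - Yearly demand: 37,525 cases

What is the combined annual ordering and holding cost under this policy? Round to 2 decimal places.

Ordering: D/Q × S = 37,525/1,389 × $320 = $8,645.07
Holding:  Q/2 × H = 1,389/2 × $7.4 = $5,139.30
Total = $8,645.07 + $5,139.30 = $13,784.37

$13,784.37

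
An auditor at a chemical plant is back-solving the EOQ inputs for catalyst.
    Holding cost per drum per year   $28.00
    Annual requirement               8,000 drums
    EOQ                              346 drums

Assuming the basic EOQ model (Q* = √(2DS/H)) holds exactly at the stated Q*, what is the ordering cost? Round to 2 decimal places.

$209.50

From Q* = √(2DS/H) ⇒ Q*² = 2DS/H.
S = Q²H / (2D) = 346² × 28 / (2 × 8,000) = 209.5030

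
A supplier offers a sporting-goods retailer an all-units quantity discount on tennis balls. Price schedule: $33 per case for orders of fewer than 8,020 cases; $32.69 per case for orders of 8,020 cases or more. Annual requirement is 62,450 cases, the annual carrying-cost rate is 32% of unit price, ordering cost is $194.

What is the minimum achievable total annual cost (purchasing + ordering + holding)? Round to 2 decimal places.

H₁ = 32%×$33 = $10.5600;  H₂ = 32%×$32.69 = $10.4608
EOQ₁ = √(2×62,450×194/10.5600) = 1,514.78  (< 8,020, feasible at tier 1)
EOQ₂ = √(2×62,450×194/10.4608) = 1,521.95  (< 8,020 → use Q = 8,020 at tier-2 price)
TC(tier 1 (EOQ₁), Q≈1,514.8) = $2,076,846.10
TC(tier 2, Q≈8,020.0) = $2,084,948.94
Minimum at tier 1 (EOQ₁): $2,076,846.10

$2,076,846.10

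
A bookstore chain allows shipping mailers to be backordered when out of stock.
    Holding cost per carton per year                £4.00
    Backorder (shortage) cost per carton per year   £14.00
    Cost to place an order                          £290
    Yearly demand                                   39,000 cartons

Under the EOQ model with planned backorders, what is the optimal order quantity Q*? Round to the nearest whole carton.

2,696 cartons

Basic EOQ = √(2·39,000·290/4) = 2,378.024
Backorder adjustment √((H+b)/b) = √((4+14)/14) = 1.1339
Q* = 2,378.024 × 1.1339 ≈ 2,696.43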